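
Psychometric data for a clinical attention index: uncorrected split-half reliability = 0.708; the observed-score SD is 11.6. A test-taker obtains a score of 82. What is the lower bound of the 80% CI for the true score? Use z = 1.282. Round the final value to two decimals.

Full-length reliability (Spearman-Brown) = 2(0.708)/(1+0.708) ≈ 0.8290
SEM = 11.6000 · √(1 − 0.8290) = 11.6000 · √0.1710 ≈ 11.6000 · 0.4135 ≈ 4.7963
Half-width = 1.282·4.7963 ≈ 6.1488
Lower limit = 82 − 6.1488 ≈ 75.8512

75.85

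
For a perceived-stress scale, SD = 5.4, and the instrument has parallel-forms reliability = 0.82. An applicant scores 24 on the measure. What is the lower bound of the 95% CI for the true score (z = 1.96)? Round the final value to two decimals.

19.51

SEM = 5.4000×√(1 − 0.8200) ≈ 2.2910
Half-width = 1.96×2.2910 ≈ 4.4904
Lower bound: 24 − 4.4904 = 19.5096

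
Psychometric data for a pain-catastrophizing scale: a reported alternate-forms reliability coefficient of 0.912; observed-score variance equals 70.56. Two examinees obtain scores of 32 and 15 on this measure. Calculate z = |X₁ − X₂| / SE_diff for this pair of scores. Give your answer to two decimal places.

4.82

SD = √70.56 ≈ 8.400
SEM = 8.400·√(1 − 0.912) ≈ 2.492
SE_diff = SEM · √2 ≈ 2.492 · 1.414 ≈ 3.524
z = 17 / 3.524 ≈ 4.824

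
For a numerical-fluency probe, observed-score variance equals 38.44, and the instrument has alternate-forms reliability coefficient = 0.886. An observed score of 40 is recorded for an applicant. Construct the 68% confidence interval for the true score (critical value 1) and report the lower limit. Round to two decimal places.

37.91

σ = 38.44^(1/2) = 6.2000
SEM = 6.2000 * √(1 − 0.8860) = 6.2000 * √0.1140 ≈ 6.2000 * 0.3376 ≈ 2.0934
1 * SEM ≈ 2.0934
Lower bound: 40 − 2.0934 = 37.9066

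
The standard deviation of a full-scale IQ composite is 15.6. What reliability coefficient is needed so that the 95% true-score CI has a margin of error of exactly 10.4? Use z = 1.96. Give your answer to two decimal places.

SEM needed = half-width / z = 10.4/1.96 ≈ 5.30612
r = 1 − (5.30612/15.6)² ≈ 1 − 0.11569 ≈ 0.88431

0.88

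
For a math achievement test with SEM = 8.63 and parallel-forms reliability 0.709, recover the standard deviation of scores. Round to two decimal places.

SD = 8.63 / √(1 − 0.709) ≈ 15.9979

16.00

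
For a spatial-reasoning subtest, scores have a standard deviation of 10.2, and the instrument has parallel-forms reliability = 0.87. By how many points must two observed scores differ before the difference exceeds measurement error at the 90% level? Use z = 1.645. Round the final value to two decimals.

8.56

SEM = 10.20000·√(1 − 0.87000) ≈ 3.67766
Standard error of the difference = 3.67766·√2 ≈ 5.20100
Smallest detectable difference = 1.645·5.20100 ≈ 8.55564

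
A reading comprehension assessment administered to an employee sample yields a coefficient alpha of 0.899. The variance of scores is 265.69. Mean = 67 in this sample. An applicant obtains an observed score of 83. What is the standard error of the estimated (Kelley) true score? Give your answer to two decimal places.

σ = 265.69^(1/2) = 16.3000
SE_est = SD * √(r(1 − r)) = 16.3000 * √0.0908 ≈ 16.3000 * 0.3013 ≈ 4.9117

4.91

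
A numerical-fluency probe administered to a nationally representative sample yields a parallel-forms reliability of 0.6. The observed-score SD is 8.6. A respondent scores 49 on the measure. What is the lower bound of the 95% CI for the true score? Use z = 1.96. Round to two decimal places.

SEM = 8.6000 × √(1 − 0.6000) = 8.6000 × √0.4000 ≃ 8.6000 × 0.6325 ≃ 5.4391
1.96 × SEM ≃ 10.6607
Lower bound: 49 − 10.6607 = 38.3393

38.34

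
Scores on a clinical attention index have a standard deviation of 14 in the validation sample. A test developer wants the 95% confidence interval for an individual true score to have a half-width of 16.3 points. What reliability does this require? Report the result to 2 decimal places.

0.65

SEM needed = half-width / z = 16.3/1.96 ≈ 8.316
r = 1 − (SEM / SD)² = 1 − (8.316 / 14)² ≈ 1 − 0.353 ≈ 0.647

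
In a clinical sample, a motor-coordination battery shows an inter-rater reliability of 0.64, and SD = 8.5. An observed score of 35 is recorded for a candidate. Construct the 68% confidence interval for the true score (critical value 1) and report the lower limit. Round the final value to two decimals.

29.90

SEM = 8.500*√(1 − 0.640) ≈ 5.100
Half-width = 1*5.100 ≈ 5.100
Lower limit = 35 − 5.100 ≈ 29.900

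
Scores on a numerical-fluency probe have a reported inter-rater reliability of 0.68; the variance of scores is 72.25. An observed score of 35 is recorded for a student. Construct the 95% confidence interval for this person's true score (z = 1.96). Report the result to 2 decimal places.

[25.58, 44.42]

SD = √72.25 ≈ 8.500
SEM = 8.500 · √(1 − 0.680) = 8.500 · √0.320 ≈ 8.500 · 0.566 ≈ 4.808
1.96 · SEM ≈ 9.424
Interval: (25.576, 44.424)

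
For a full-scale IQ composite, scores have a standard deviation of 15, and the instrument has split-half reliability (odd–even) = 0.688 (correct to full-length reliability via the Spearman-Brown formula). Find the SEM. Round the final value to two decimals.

6.45

Full-length reliability (Spearman-Brown) = 2(0.688)/(1+0.688) ≈ 0.815
SEM = 15.000 · √(1 − 0.815) = 15.000 · √0.185 ≈ 15.000 · 0.430 ≈ 6.449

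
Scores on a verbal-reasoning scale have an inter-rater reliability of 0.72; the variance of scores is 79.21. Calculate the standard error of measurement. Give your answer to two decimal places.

4.71

σ = 79.21^(1/2) = 8.90000
The standard error of measurement is 8.90000·√(1 − 0.72000) ≈ 8.90000·0.52915 ≈ 4.70944.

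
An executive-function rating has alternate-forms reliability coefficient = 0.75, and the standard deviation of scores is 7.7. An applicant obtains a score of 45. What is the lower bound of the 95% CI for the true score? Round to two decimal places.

37.45

The standard error of measurement is 7.700·√(1 − 0.750) ≈ 7.700·0.500 ≈ 3.850.
1.96 · SEM ≈ 7.546
Lower bound: 45 − 7.546 = 37.454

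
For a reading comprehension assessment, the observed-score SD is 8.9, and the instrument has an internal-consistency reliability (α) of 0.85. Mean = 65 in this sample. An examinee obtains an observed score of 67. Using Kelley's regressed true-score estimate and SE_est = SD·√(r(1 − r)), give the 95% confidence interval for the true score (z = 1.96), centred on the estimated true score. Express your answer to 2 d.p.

T̂ = 0.8500(67) + 0.1500(65) ≈ 66.7000
SE_est = SD * √(r(1 − r)) = 8.9000 * √0.1275 ≈ 8.9000 * 0.3571 ≈ 3.1779
CI = 66.7000 ± 1.96 * 3.1779 → [60.4712, 72.9288]

[60.47, 72.93]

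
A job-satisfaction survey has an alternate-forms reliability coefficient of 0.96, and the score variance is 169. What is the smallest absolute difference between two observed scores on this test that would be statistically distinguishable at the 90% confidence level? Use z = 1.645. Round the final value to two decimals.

6.05

SD = √169 = 13.00000
SEM = 13.00000 * √(1 − 0.96000) = 13.00000 * √0.04000 ≃ 13.00000 * 0.20000 ≃ 2.60000
Standard error of the difference = 2.60000·√2 ≃ 3.67696
Minimum reliable difference = 1.645 * SE_diff ≃ 1.645 * 3.67696 ≃ 6.04859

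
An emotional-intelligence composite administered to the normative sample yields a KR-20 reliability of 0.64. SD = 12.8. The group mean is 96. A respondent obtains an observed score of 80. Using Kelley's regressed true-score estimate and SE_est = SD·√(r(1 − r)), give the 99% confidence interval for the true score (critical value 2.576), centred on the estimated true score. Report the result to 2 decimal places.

Estimated true score = 0.640*80 + (1 − 0.640)*96 ≈ 85.760
SE_est = 12.800*√(0.640*0.360) ≈ 6.144
99% CI: 85.760 ± 15.827 ≈ (69.933, 101.587)

[69.93, 101.59]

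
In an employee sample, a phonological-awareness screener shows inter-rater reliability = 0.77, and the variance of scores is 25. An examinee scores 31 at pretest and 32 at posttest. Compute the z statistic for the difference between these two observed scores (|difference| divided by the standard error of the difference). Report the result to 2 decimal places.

SD = √25 = 5.00000
The standard error of measurement is 5.00000·√(1 − 0.77000) ≈ 5.00000·0.47958 ≈ 2.39792.
SE_diff = √2 · SEM ≈ 3.39116
z = |31 − 32| / 3.39116 = 1 / 3.39116 ≈ 0.29488

0.29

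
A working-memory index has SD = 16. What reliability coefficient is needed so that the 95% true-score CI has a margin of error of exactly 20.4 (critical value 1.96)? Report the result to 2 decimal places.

0.58

Required SEM = 20.4 / 1.96 ≈ 10.40816
r = 1 − (SEM / SD)² = 1 − (10.40816 / 16)² ≈ 1 − 0.42316 ≈ 0.57684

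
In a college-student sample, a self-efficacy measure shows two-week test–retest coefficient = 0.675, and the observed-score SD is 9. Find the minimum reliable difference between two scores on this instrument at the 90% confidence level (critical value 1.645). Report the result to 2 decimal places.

SEM = 9.0000×√(1 − 0.6750) ≈ 5.1308
SE_diff = SEM × √2 ≈ 5.1308 × 1.4142 ≈ 7.2560
Smallest detectable difference = 1.645×7.2560 ≈ 11.9362

11.94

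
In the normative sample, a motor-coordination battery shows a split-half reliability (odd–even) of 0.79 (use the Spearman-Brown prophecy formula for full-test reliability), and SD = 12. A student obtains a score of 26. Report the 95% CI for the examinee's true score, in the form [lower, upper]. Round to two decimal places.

[17.94, 34.06]

Spearman-Brown: r = 2(0.79) / (1 + 0.79) = 1.5800 / 1.7900 ≃ 0.8827
The standard error of measurement is 12.0000·√(1 − 0.8827) ≃ 12.0000·0.3425 ≃ 4.1102.
1.96 · SEM ≃ 8.0560
95% CI: 26 ± 8.0560 = [17.9440, 34.0560]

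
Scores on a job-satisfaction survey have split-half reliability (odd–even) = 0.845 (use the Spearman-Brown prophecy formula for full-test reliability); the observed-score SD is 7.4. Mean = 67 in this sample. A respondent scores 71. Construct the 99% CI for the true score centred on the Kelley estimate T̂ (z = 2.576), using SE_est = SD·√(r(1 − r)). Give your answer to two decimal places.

r_full = 2·0.845 / (1 + 0.845) ≃ 0.91599
T̂ = r·X + (1 − r)·M = 0.91599×71 + 0.08401×67 ≃ 65.03523 + 5.62873 ≃ 70.66396
SE_est = 7.40000·√[r(1 − r)] ≃ 2.05279
CI = 70.66396 ± 2.576 × 2.05279 → [65.37597, 75.95194]

[65.38, 75.95]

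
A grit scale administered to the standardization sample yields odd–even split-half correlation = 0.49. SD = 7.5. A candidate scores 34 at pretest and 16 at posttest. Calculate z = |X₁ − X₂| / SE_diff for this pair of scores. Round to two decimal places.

2.90

Full-length reliability (Spearman-Brown) = 2(0.49)/(1+0.49) ≃ 0.658
SEM = 7.500·√(1 − 0.658) ≃ 4.388
SE_diff = √2 · SEM ≃ 6.205
z = 18 / 6.205 ≃ 2.901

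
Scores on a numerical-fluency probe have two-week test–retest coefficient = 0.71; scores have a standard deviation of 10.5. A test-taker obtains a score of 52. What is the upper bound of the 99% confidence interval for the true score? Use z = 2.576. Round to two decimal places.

SEM = 10.5000 * √(1 − 0.7100) = 10.5000 * √0.2900 ≈ 10.5000 * 0.5385 ≈ 5.6544
Margin = 2.576 * 5.6544 ≈ 14.5658
Upper limit = 52 + 14.5658 ≈ 66.5658

66.57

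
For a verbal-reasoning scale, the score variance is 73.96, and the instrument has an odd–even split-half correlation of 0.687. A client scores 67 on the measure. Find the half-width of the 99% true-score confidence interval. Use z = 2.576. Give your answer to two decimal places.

9.54

SD = √73.96 = 8.60000
r_full = 2·0.687 / (1 + 0.687) ≈ 0.81446
SEM = 8.60000 × √(1 − 0.81446) = 8.60000 × √0.18554 ≈ 8.60000 × 0.43074 ≈ 3.70436
Margin = 2.576 × 3.70436 ≈ 9.54243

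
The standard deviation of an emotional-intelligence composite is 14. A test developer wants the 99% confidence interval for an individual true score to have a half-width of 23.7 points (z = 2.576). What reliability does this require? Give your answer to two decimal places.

0.57

Required SEM = 23.7 / 2.576 ≈ 9.2003
r = 1 − (9.2003/14)² ≈ 1 − 0.4319 ≈ 0.5681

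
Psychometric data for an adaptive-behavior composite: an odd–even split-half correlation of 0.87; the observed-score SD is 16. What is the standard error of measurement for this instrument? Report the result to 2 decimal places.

Full-length reliability (Spearman-Brown) = 2(0.87)/(1+0.87) ≈ 0.930
The standard error of measurement is 16.000·√(1 − 0.930) ≈ 16.000·0.264 ≈ 4.219.

4.22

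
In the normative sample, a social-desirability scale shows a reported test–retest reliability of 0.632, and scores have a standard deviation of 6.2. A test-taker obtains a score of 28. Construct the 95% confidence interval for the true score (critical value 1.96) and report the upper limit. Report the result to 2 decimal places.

35.37

SEM = 6.200 · √(1 − 0.632) = 6.200 · √0.368 ≈ 6.200 · 0.607 ≈ 3.761
Margin = 1.96 · 3.761 ≈ 7.372
Upper limit = 28 + 7.372 ≈ 35.372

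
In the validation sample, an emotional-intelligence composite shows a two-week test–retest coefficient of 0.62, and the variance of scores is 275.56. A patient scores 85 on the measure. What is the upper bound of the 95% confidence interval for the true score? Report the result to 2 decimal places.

SD = √275.56 = 16.6000
The standard error of measurement is 16.6000*√(1 − 0.6200) ≈ 16.6000*0.6164 ≈ 10.2329.
Margin = 1.96 * 10.2329 ≈ 20.0565
Upper limit = 85 + 20.0565 ≈ 105.0565

105.06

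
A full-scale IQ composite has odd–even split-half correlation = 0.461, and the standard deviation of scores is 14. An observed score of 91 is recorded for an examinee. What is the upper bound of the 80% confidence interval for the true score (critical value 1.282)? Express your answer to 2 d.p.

Full-length reliability (Spearman-Brown) = 2(0.461)/(1+0.461) ≃ 0.631
SEM = 14.000 × √(1 − 0.631) = 14.000 × √0.369 ≃ 14.000 × 0.607 ≃ 8.503
1.282 × SEM ≃ 10.901
Upper bound: 91 + 10.901 = 101.901

101.90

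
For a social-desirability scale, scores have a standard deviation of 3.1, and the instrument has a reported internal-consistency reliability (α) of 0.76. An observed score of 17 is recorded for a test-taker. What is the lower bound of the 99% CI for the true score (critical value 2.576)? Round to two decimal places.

13.09

The standard error of measurement is 3.1000×√(1 − 0.7600) ≃ 3.1000×0.4899 ≃ 1.5187.
Margin = 2.576 × 1.5187 ≃ 3.9121
Lower limit = 17 − 3.9121 ≃ 13.0879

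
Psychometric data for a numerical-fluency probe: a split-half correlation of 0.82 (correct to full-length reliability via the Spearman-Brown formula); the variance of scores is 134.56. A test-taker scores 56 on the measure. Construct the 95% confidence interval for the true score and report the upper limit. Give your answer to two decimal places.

SD = √134.56 = 11.60000
Spearman-Brown: r = 2(0.82) / (1 + 0.82) = 1.64000 / 1.82000 ≃ 0.90110
SEM = 11.60000×√(1 − 0.90110) ≃ 3.64803
Margin = 1.96 × 3.64803 ≃ 7.15014
Upper bound: 56 + 7.15014 = 63.15014

63.15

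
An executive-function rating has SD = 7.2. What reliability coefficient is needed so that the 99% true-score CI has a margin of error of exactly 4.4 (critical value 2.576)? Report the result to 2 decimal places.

SEM needed = half-width / z = 4.4/2.576 ≃ 1.7081
Required reliability = 1 − (SEM/SD)² = 1 − 0.0563 ≃ 0.9437

0.94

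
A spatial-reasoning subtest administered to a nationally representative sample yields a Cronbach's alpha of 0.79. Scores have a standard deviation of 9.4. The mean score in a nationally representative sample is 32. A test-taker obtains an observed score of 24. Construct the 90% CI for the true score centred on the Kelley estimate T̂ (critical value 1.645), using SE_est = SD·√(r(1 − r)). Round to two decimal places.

[19.38, 31.98]

T̂ = r·X + (1 − r)·M = 0.790*24 + 0.210*32 = 18.960 + 6.720 ≃ 25.680
SE_est = SD * √(r(1 − r)) = 9.400 * √0.166 ≃ 9.400 * 0.407 ≃ 3.829
90% CI: 25.680 ± 6.298 ≃ (19.382, 31.978)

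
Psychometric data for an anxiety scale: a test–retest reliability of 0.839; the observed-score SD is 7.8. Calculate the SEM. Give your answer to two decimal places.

SEM = 7.8000 * √(1 − 0.8390) = 7.8000 * √0.1610 ≈ 7.8000 * 0.4012 ≈ 3.1297

3.13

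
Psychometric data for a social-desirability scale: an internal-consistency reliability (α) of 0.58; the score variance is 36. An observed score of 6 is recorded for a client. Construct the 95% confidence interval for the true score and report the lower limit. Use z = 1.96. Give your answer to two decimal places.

-1.62

SD = √36 ≈ 6.000
SEM = 6.000×√(1 − 0.580) ≈ 3.888
Margin = 1.96 × 3.888 ≈ 7.621
Lower limit = 6 − 7.621 ≈ -1.621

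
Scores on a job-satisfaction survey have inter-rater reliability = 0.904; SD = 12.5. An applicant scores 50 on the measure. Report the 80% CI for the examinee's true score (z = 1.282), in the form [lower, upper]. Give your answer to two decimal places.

[45.03, 54.97]

The standard error of measurement is 12.5000·√(1 − 0.9040) ≃ 12.5000·0.3098 ≃ 3.8730.
1.282 · SEM ≃ 4.9652
CI = 50 ± 4.9652 → [45.0348, 54.9652]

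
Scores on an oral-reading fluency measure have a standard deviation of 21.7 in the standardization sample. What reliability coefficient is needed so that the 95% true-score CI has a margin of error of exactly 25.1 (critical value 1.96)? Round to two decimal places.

SEM needed = half-width / z = 25.1/1.96 ≈ 12.8061
Required reliability = 1 − (SEM/SD)² = 1 − 0.3483 ≈ 0.6517

0.65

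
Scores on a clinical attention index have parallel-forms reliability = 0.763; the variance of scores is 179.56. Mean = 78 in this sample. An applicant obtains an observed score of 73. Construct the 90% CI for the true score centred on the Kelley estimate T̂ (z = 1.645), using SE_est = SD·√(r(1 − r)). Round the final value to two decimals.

[64.81, 83.56]

SD = √179.56 ≈ 13.400
T̂ = r·X + (1 − r)·M = 0.763*73 + 0.237*78 = 55.699 + 18.486 ≈ 74.185
SE_est = SD * √(r(1 − r)) = 13.400 * √0.181 ≈ 13.400 * 0.425 ≈ 5.698
90% CI: 74.185 ± 9.374 ≈ (64.811, 83.559)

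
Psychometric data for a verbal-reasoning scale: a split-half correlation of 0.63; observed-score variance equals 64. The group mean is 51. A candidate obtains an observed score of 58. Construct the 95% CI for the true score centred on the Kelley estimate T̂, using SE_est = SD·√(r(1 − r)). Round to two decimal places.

SD = √64 ≈ 8.000
Full-length reliability (Spearman-Brown) = 2(0.63)/(1+0.63) ≈ 0.773
Estimated true score = 0.773×58 + (1 − 0.773)×51 ≈ 56.411
SE_est = 8.000·√[r(1 − r)] ≈ 3.351
95% CI: 56.411 ± 6.568 ≈ (49.843, 62.979)

[49.84, 62.98]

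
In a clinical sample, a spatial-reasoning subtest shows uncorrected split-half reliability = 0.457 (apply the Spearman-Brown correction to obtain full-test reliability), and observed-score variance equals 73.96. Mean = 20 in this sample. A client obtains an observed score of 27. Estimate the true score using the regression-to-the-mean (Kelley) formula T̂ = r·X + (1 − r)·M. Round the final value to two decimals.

r_full = 2·0.457 / (1 + 0.457) ≈ 0.6273
Estimated true score = 0.6273·27 + (1 − 0.6273)·20 ≈ 24.3912

24.39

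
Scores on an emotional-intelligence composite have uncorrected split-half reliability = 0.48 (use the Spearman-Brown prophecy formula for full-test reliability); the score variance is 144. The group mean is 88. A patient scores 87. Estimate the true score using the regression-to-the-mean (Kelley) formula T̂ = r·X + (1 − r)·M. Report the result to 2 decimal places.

87.35

Full-length reliability (Spearman-Brown) = 2(0.48)/(1+0.48) ≃ 0.649
T̂ = r·X + (1 − r)·M = 0.649×87 + 0.351×88 ≃ 56.432 + 30.919 ≃ 87.351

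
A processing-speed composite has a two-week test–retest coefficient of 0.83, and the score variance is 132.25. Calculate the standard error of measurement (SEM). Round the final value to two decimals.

SD = √132.25 ≈ 11.50000
SEM = 11.50000×√(1 − 0.83000) ≈ 4.74157

4.74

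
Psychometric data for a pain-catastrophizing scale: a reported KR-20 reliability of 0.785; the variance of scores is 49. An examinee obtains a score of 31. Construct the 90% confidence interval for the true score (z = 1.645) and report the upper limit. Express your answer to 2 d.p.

σ = 49^(1/2) = 7.00000
The standard error of measurement is 7.00000·√(1 − 0.78500) ≈ 7.00000·0.46368 ≈ 3.24577.
Half-width = 1.645·3.24577 ≈ 5.33929
Upper limit = 31 + 5.33929 ≈ 36.33929

36.34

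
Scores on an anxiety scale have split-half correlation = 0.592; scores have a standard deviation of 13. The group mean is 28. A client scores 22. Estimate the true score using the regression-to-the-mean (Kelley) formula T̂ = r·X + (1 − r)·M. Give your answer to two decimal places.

23.54

Full-length reliability (Spearman-Brown) = 2(0.592)/(1+0.592) ≈ 0.744
T̂ = 0.744(22) + 0.256(28) ≈ 23.538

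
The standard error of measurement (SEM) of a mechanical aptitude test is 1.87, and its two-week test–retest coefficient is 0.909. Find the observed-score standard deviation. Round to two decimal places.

6.20

SD = 1.87 / √(1 − 0.909) ≈ 6.19899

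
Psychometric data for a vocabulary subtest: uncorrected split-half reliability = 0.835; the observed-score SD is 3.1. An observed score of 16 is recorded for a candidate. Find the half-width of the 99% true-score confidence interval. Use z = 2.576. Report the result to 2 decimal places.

2.39

Spearman-Brown: r = 2(0.835) / (1 + 0.835) = 1.67000 / 1.83500 ≃ 0.91008
The standard error of measurement is 3.10000·√(1 − 0.91008) ≃ 3.10000·0.29986 ≃ 0.92958.
2.576 · SEM ≃ 2.39459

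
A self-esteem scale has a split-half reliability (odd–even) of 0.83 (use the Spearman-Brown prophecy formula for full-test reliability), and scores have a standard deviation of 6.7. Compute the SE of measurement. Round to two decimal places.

Spearman-Brown: r = 2(0.83) / (1 + 0.83) = 1.6600 / 1.8300 ≈ 0.9071
SEM = 6.7000*√(1 − 0.9071) ≈ 2.0421

2.04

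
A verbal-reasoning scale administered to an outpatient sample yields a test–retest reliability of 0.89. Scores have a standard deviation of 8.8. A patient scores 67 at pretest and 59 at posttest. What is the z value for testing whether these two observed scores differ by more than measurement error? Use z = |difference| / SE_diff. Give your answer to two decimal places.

1.94

SEM = 8.8000×√(1 − 0.8900) ≈ 2.9186
SE_diff = SEM × √2 ≈ 2.9186 × 1.4142 ≈ 4.1276
z = |67 − 59| / 4.1276 = 8 / 4.1276 ≈ 1.9382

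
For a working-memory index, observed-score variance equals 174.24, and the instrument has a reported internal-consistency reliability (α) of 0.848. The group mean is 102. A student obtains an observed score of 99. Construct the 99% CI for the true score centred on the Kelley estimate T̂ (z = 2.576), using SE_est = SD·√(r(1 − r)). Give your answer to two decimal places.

[87.25, 111.66]

SD = √174.24 ≈ 13.200
Estimated true score = 0.848×99 + (1 − 0.848)×102 ≈ 99.456
SE_est = SD × √(r(1 − r)) = 13.200 × √0.129 ≈ 13.200 × 0.359 ≈ 4.739
99% CI: 99.456 ± 12.208 ≈ (87.248, 111.664)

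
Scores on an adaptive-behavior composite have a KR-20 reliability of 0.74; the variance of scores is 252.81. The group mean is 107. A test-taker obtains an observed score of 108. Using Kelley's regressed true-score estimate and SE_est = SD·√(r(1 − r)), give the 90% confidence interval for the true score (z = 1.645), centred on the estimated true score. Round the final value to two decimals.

σ = 252.81^(1/2) = 15.900
T̂ = r·X + (1 − r)·M = 0.740*108 + 0.260*107 = 79.920 + 27.820 ≈ 107.740
SE_est = 15.900·√[r(1 − r)] ≈ 6.974
CI = 107.740 ± 1.645 * 6.974 → [96.267, 119.213]

[96.27, 119.21]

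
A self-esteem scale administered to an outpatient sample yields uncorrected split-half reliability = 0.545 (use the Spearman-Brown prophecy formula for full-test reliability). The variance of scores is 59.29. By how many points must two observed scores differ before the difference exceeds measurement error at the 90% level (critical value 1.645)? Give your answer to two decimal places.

9.72

SD = √59.29 = 7.70000
Spearman-Brown: r = 2(0.545) / (1 + 0.545) = 1.09000 / 1.54500 ≈ 0.70550
SEM = 7.70000 · √(1 − 0.70550) = 7.70000 · √0.29450 ≈ 7.70000 · 0.54268 ≈ 4.17861
Standard error of the difference = 4.17861·√2 ≈ 5.90945
Minimum reliable difference = 1.645 · SE_diff ≈ 1.645 · 5.90945 ≈ 9.72105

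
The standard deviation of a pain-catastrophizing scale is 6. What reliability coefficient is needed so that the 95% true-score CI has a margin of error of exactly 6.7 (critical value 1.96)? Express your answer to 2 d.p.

Required SEM = 6.7 / 1.96 ≈ 3.4184
Required reliability = 1 − (SEM/SD)² = 1 − 0.3246 ≈ 0.6754

0.68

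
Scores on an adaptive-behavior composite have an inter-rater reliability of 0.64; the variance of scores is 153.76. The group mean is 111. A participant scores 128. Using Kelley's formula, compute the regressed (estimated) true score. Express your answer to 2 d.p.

T̂ = r·X + (1 − r)·M = 0.6400×128 + 0.3600×111 = 81.9200 + 39.9600 ≈ 121.8800

121.88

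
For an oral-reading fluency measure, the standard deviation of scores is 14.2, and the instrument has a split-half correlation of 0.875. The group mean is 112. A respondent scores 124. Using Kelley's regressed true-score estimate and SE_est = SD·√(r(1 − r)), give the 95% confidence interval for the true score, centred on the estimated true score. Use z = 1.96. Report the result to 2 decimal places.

Spearman-Brown: r = 2(0.875) / (1 + 0.875) = 1.750 / 1.875 ≈ 0.933
T̂ = 0.933(124) + 0.067(112) ≈ 123.200
SE_est = SD × √(r(1 − r)) = 14.200 × √0.062 ≈ 14.200 × 0.249 ≈ 3.542
CI = 123.200 ± 1.96 × 3.542 → [116.257, 130.143]

[116.26, 130.14]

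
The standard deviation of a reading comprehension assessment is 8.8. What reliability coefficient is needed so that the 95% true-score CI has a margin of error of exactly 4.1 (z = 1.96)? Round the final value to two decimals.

0.94

Required SEM = 4.1 / 1.96 ≃ 2.092
r = 1 − (SEM / SD)² = 1 − (2.092 / 8.8)² ≃ 1 − 0.057 ≃ 0.943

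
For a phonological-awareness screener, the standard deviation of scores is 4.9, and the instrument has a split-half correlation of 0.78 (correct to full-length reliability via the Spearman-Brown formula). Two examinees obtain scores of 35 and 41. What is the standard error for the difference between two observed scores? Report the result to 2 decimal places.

r_full = 2·0.78 / (1 + 0.78) ≈ 0.87640
The standard error of measurement is 4.90000·√(1 − 0.87640) ≈ 4.90000·0.35156 ≈ 1.72265.
SE_diff = √2 · SEM ≈ 2.43620

2.44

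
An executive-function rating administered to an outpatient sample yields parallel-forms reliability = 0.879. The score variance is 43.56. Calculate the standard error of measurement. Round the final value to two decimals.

2.30

SD = √43.56 = 6.600
SEM = 6.600·√(1 − 0.879) ≈ 2.296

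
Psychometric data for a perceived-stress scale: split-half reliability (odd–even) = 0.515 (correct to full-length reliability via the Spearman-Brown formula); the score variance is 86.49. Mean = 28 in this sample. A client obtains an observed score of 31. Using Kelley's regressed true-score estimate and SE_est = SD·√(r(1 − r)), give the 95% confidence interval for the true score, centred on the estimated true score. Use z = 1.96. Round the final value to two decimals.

σ = 86.49^(1/2) = 9.3000
Spearman-Brown: r = 2(0.515) / (1 + 0.515) = 1.0300 / 1.5150 ≈ 0.6799
Estimated true score = 0.6799·31 + (1 − 0.6799)·28 ≈ 30.0396
SE_est = SD · √(r(1 − r)) = 9.3000 · √0.2176 ≈ 9.3000 · 0.4665 ≈ 4.3387
95% CI: 30.0396 ± 8.5039 ≈ (21.5357, 38.5435)

[21.54, 38.54]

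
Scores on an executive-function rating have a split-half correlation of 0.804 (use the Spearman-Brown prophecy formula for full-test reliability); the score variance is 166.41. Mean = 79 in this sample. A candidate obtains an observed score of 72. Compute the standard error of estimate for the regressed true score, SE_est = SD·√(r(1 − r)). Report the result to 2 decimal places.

4.01

SD = √166.41 ≃ 12.900
Spearman-Brown: r = 2(0.804) / (1 + 0.804) = 1.608 / 1.804 ≃ 0.891
SE_est = SD * √(r(1 − r)) = 12.900 * √0.097 ≃ 12.900 * 0.311 ≃ 4.014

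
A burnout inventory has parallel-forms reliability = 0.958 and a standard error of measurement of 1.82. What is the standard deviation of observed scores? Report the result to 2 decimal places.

SD = 1.82 / √(1 − 0.958) ≈ 8.881

8.88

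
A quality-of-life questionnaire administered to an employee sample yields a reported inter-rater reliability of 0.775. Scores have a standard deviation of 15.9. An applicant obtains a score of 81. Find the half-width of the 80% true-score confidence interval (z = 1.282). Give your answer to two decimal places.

9.67

The standard error of measurement is 15.9000×√(1 − 0.7750) ≈ 15.9000×0.4743 ≈ 7.5420.
Half-width = 1.282×7.5420 ≈ 9.6689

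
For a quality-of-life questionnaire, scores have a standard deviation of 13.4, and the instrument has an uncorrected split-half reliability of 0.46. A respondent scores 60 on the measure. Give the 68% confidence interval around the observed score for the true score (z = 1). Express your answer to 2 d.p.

[51.85, 68.15]

r_full = 2·0.46 / (1 + 0.46) ≈ 0.630
SEM = 13.400 × √(1 − 0.630) = 13.400 × √0.370 ≈ 13.400 × 0.608 ≈ 8.149
Margin = 1 × 8.149 ≈ 8.149
Interval: (51.851, 68.149)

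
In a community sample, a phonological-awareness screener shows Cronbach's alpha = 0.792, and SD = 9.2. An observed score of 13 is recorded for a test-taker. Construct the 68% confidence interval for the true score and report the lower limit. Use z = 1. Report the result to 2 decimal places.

8.80

SEM = 9.2000 × √(1 − 0.7920) = 9.2000 × √0.2080 ≈ 9.2000 × 0.4561 ≈ 4.1958
Half-width = 1×4.1958 ≈ 4.1958
Lower limit = 13 − 4.1958 ≈ 8.8042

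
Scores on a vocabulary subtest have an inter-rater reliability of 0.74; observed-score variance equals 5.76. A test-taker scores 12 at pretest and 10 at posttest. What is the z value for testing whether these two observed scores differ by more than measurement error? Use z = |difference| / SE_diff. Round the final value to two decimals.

1.16

σ = 5.76^(1/2) = 2.4000
The standard error of measurement is 2.4000*√(1 − 0.7400) ≈ 2.4000*0.5099 ≈ 1.2238.
SE_diff = √2 * SEM ≈ 1.7307
z = |12 − 10| / 1.7307 = 2 / 1.7307 ≈ 1.1556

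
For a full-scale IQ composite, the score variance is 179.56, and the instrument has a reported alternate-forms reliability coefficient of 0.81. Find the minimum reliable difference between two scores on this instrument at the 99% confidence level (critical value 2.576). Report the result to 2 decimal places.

21.28

σ = 179.56^(1/2) = 13.4000
The standard error of measurement is 13.4000*√(1 − 0.8100) ≃ 13.4000*0.4359 ≃ 5.8409.
Standard error of the difference = 5.8409·√2 ≃ 8.2603
Minimum reliable difference = 2.576 * SE_diff ≃ 2.576 * 8.2603 ≃ 21.2786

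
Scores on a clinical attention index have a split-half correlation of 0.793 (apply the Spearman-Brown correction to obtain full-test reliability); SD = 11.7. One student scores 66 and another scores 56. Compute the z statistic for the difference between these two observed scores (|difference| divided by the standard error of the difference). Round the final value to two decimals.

Spearman-Brown: r = 2(0.793) / (1 + 0.793) = 1.586 / 1.793 ≈ 0.885
SEM = 11.700*√(1 − 0.885) ≈ 3.975
SE_diff = SEM * √2 ≈ 3.975 * 1.414 ≈ 5.622
z = 10 / 5.622 ≈ 1.779

1.78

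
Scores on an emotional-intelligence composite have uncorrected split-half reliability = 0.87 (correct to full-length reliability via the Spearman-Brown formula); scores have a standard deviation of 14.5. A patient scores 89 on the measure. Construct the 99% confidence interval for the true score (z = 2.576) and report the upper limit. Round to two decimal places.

98.85

Spearman-Brown: r = 2(0.87) / (1 + 0.87) = 1.7400 / 1.8700 ≈ 0.9305
SEM = 14.5000 × √(1 − 0.9305) = 14.5000 × √0.0695 ≈ 14.5000 × 0.2637 ≈ 3.8231
Half-width = 2.576×3.8231 ≈ 9.8484
Upper bound: 89 + 9.8484 = 98.8484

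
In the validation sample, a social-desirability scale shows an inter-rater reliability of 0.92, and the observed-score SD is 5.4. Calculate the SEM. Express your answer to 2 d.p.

1.53

SEM = 5.4000 × √(1 − 0.9200) = 5.4000 × √0.0800 ≈ 5.4000 × 0.2828 ≈ 1.5274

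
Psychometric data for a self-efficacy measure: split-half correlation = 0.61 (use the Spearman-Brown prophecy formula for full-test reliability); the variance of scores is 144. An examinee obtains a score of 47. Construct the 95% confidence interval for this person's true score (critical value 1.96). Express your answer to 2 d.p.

[35.42, 58.58]

SD = √144 ≈ 12.000
Full-length reliability (Spearman-Brown) = 2(0.61)/(1+0.61) ≈ 0.758
The standard error of measurement is 12.000·√(1 − 0.758) ≈ 12.000·0.492 ≈ 5.906.
Margin = 1.96 · 5.906 ≈ 11.576
95% CI: 47 ± 11.576 = [35.424, 58.576]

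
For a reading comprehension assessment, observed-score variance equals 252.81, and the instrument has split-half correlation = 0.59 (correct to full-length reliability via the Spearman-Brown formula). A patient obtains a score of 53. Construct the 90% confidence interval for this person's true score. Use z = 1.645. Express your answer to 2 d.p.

[39.72, 66.28]

SD = √252.81 = 15.9000
r_full = 2·0.59 / (1 + 0.59) ≈ 0.7421
The standard error of measurement is 15.9000×√(1 − 0.7421) ≈ 15.9000×0.5078 ≈ 8.0740.
1.645 × SEM ≈ 13.2818
CI = 53 ± 13.2818 → [39.7182, 66.2818]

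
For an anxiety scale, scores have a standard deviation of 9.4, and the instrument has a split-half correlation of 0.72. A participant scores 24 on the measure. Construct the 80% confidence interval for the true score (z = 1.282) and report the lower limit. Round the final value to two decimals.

19.14

r_full = 2·0.72 / (1 + 0.72) ≈ 0.8372
SEM = 9.4000 × √(1 − 0.8372) = 9.4000 × √0.1628 ≈ 9.4000 × 0.4035 ≈ 3.7926
Margin = 1.282 × 3.7926 ≈ 4.8622
Lower limit = 24 − 4.8622 ≈ 19.1378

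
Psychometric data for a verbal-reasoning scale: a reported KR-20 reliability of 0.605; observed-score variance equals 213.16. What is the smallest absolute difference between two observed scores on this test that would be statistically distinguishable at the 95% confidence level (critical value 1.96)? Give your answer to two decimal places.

SD = √213.16 = 14.6000
SEM = 14.6000*√(1 − 0.6050) ≈ 9.1760
SE_diff = √2 * SEM ≈ 12.9768
Minimum reliable difference = 1.96 * SE_diff ≈ 1.96 * 12.9768 ≈ 25.4345

25.43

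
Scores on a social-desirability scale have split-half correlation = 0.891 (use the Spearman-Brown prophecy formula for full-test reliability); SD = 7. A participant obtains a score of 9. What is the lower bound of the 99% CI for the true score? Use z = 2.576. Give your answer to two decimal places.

4.67

Full-length reliability (Spearman-Brown) = 2(0.891)/(1+0.891) ≈ 0.94236
SEM = 7.00000 * √(1 − 0.94236) = 7.00000 * √0.05764 ≈ 7.00000 * 0.24009 ≈ 1.68060
2.576 * SEM ≈ 4.32924
Lower bound: 9 − 4.32924 = 4.67076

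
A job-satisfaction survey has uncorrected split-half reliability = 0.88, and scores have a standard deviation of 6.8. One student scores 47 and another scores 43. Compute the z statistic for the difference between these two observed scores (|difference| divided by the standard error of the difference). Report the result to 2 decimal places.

Full-length reliability (Spearman-Brown) = 2(0.88)/(1+0.88) ≈ 0.936
SEM = 6.800 · √(1 − 0.936) = 6.800 · √0.064 ≈ 6.800 · 0.253 ≈ 1.718
SE_diff = √2 · SEM ≈ 2.430
z = 4 / 2.430 ≈ 1.646

1.65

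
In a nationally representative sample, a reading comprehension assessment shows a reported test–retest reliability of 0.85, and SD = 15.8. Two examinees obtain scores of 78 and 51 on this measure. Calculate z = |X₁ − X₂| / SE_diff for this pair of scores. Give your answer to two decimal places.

SEM = 15.8000 * √(1 − 0.8500) = 15.8000 * √0.1500 ≈ 15.8000 * 0.3873 ≈ 6.1193
SE_diff = √2 * SEM ≈ 8.6540
z = |78 − 51| / 8.6540 = 27 / 8.6540 ≈ 3.1199

3.12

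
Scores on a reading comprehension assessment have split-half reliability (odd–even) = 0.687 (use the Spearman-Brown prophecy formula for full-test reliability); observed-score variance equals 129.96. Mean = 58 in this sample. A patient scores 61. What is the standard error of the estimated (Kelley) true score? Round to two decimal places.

4.43

σ = 129.96^(1/2) = 11.400
Spearman-Brown: r = 2(0.687) / (1 + 0.687) = 1.374 / 1.687 ≃ 0.814
SE_est = SD × √(r(1 − r)) = 11.400 × √0.151 ≃ 11.400 × 0.389 ≃ 4.432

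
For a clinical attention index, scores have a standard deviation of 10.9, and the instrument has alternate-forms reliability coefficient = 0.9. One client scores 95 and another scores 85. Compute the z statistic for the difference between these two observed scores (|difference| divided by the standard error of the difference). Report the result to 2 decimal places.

The standard error of measurement is 10.900*√(1 − 0.900) ≈ 10.900*0.316 ≈ 3.447.
Standard error of the difference = 3.447·√2 ≈ 4.875
z = |95 − 85| / 4.875 = 10 / 4.875 ≈ 2.051

2.05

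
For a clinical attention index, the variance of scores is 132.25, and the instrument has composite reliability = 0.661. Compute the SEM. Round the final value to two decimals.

6.70

σ = 132.25^(1/2) = 11.500
SEM = 11.500 * √(1 − 0.661) = 11.500 * √0.339 ≈ 11.500 * 0.582 ≈ 6.696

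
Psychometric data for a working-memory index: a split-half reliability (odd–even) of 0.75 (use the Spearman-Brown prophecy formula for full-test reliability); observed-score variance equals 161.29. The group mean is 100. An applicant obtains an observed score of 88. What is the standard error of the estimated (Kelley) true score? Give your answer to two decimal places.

SD = √161.29 ≈ 12.7000
r_full = 2·0.75 / (1 + 0.75) ≈ 0.8571
SE_est = SD · √(r(1 − r)) = 12.7000 · √0.1224 ≈ 12.7000 · 0.3499 ≈ 4.4441

4.44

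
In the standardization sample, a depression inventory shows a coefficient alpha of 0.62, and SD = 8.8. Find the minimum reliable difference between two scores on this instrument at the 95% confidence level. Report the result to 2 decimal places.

15.04

SEM = 8.800*√(1 − 0.620) ≈ 5.425
SE_diff = √2 * SEM ≈ 7.672
Minimum reliable difference = 1.96 * SE_diff ≈ 1.96 * 7.672 ≈ 15.036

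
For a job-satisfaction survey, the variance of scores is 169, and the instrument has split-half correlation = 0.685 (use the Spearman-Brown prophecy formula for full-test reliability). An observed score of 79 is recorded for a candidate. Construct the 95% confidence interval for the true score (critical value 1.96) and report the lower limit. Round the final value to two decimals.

SD = √169 = 13.0000
Full-length reliability (Spearman-Brown) = 2(0.685)/(1+0.685) ≈ 0.8131
The standard error of measurement is 13.0000×√(1 − 0.8131) ≈ 13.0000×0.4324 ≈ 5.6208.
Margin = 1.96 × 5.6208 ≈ 11.0168
Lower limit = 79 − 11.0168 ≈ 67.9832

67.98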